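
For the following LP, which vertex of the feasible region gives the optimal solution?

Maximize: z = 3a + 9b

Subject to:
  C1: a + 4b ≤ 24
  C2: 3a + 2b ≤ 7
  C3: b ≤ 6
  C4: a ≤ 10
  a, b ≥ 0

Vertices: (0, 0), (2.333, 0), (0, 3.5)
Evaluating z = 3a + 9b at each vertex:
  (0, 0): z = 0
  (2.333, 0): z = 7
  (0, 3.5): z = 31.5

The largest value is z = 31.5, attained at (0, 3.5).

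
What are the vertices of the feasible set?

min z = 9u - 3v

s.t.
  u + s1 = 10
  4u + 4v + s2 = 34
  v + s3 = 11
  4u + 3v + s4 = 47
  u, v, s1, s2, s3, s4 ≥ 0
Each vertex is the intersection of two constraint boundaries that also satisfies all remaining constraints:
  u = 0 and v = 0 → (0, 0)
  4u + 4v = 34 and v = 0 → (8.5, 0)
  4u + 4v = 34 and u = 0 → (0, 8.5)

Vertices: (0, 0), (8.5, 0), (0, 8.5)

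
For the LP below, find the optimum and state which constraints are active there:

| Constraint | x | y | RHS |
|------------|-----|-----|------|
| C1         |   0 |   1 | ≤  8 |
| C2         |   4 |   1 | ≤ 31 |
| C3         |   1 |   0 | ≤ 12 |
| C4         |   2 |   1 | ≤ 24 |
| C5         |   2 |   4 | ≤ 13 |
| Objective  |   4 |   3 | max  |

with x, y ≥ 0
Optimal: x = 6.5, y = 0
Binding: C5, y ≥ 0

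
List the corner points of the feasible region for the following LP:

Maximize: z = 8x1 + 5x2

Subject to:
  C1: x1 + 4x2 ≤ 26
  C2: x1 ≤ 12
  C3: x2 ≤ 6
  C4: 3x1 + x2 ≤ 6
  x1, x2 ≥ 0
Each vertex is the intersection of two constraint boundaries that also satisfies all remaining constraints:
  x1 = 0 and x2 = 0 → (0, 0)
  3x1 + x2 = 6 and x2 = 0 → (2, 0)
  x2 = 6 and 3x1 + x2 = 6 → (0, 6)

Vertices: (0, 0), (2, 0), (0, 6)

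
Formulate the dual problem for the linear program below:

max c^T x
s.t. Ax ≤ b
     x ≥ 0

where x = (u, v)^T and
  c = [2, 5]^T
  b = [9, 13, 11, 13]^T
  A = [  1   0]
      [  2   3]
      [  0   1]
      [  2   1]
Minimize: z = 9y1 + 13y2 + 11y3 + 13y4

Subject to:
  C1: -y1 - 2y2 - 2y4 ≤ -2
  C2: -3y2 - y3 - y4 ≤ -5
  y1, y2, y3, y4 ≥ 0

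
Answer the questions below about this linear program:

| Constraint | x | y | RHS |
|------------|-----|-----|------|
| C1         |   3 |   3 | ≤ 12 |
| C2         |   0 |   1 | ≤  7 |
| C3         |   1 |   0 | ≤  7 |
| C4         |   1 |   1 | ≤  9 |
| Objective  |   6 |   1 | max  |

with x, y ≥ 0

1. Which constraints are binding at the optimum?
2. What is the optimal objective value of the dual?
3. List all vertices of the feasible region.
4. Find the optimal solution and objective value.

1. C1, y ≥ 0
2. 24 (by strong duality, equal to the primal optimum)
3. (0, 0), (4, 0), (0, 4)
4. x = 4, y = 0, z = 24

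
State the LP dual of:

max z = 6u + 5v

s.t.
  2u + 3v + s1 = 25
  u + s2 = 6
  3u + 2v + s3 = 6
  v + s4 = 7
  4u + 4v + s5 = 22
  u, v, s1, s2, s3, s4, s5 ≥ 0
Minimize: z = 25y1 + 6y2 + 6y3 + 7y4 + 22y5

Subject to:
  C1: -2y1 - y2 - 3y3 - 4y5 ≤ -6
  C2: -3y1 - 2y3 - y4 - 4y5 ≤ -5
  y1, y2, y3, y4, y5 ≥ 0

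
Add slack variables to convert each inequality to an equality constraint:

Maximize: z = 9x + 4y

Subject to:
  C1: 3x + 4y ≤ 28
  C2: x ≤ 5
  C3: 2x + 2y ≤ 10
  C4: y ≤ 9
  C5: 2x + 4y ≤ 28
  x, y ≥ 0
max z = 9x + 4y

s.t.
  3x + 4y + s1 = 28
  x + s2 = 5
  2x + 2y + s3 = 10
  y + s4 = 9
  2x + 4y + s5 = 28
  x, y, s1, s2, s3, s4, s5 ≥ 0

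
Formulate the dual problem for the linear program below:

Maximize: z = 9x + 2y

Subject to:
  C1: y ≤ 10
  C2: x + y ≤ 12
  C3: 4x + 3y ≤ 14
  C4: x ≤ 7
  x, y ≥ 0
Minimize: z = 10y1 + 12y2 + 14y3 + 7y4

Subject to:
  C1: -y2 - 4y3 - y4 ≤ -9
  C2: -y1 - y2 - 3y3 ≤ -2
  y1, y2, y3, y4 ≥ 0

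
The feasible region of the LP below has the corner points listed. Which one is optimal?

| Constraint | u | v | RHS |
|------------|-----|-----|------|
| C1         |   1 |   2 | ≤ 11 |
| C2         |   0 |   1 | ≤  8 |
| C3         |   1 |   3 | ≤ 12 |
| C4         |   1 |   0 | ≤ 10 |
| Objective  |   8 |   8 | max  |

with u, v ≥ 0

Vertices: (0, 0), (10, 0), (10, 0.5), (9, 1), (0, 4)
Evaluating z = 8u + 8v at each vertex:
  (0, 0): z = 0
  (10, 0): z = 80
  (10, 0.5): z = 84
  (9, 1): z = 80
  (0, 4): z = 32

The largest value is z = 84, attained at (10, 0.5).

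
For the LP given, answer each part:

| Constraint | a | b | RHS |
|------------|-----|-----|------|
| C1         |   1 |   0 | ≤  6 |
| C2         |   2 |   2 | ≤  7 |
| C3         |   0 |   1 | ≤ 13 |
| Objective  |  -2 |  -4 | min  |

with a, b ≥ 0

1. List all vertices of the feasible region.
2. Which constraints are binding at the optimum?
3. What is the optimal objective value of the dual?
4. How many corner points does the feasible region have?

1. (0, 0), (3.5, 0), (0, 3.5)
2. C2, a ≥ 0
3. -14 (by strong duality, equal to the primal optimum)
4. 3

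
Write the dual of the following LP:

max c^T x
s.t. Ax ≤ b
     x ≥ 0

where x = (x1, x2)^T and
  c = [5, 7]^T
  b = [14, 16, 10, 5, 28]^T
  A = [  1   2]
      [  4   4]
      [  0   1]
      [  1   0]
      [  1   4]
Minimize: z = 14y1 + 16y2 + 10y3 + 5y4 + 28y5

Subject to:
  C1: -y1 - 4y2 - y4 - y5 ≤ -5
  C2: -2y1 - 4y2 - y3 - 4y5 ≤ -7
  y1, y2, y3, y4, y5 ≥ 0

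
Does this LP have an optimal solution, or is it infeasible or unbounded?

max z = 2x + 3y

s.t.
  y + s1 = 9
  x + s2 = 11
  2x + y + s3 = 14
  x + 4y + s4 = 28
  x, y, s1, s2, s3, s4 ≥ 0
The point (4, 6) satisfies every constraint, so the LP is feasible; the constraints give x ≤ 11 and y ≤ 9, which with x, y ≥ 0 keep the feasible region inside a bounded box. A feasible, bounded LP attains a finite optimum at a vertex.

Evaluating z = 2x + 3y at each vertex:
  (0, 0): z = 0
  (7, 0): z = 14
  (4, 6): z = 26
  (0, 7): z = 21

Feasible with finite optimum z* = 26 at (4, 6).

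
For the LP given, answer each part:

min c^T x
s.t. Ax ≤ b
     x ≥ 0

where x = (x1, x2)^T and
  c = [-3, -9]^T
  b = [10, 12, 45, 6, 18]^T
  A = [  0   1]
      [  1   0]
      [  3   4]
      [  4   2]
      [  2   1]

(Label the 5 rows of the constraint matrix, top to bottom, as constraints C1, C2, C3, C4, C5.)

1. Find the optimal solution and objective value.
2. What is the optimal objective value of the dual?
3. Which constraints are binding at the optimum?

1. x1 = 0, x2 = 3, z = -27
2. -27 (by strong duality, equal to the primal optimum)
3. C4, x1 ≥ 0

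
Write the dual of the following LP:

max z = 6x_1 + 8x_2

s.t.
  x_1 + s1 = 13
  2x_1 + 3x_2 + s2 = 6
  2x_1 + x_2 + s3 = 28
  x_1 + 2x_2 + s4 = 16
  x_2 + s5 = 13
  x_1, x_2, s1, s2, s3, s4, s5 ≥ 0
Minimize: z = 13y1 + 6y2 + 28y3 + 16y4 + 13y5

Subject to:
  C1: -y1 - 2y2 - 2y3 - y4 ≤ -6
  C2: -3y2 - y3 - 2y4 - y5 ≤ -8
  y1, y2, y3, y4, y5 ≥ 0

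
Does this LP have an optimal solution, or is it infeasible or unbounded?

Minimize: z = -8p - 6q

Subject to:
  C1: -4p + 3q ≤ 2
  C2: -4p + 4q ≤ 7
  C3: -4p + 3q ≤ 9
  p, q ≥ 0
Feasible point: (0, 0) satisfies every constraint, so the LP is feasible.
Direction d = (1, 0): for each constraint row a, a·d ≤ 0 —
  (-4)(1) + (3)(0) = -4 ≤ 0
  (-4)(1) + (4)(0) = -4 ≤ 0
  (-4)(1) + (3)(0) = -4 ≤ 0
and d ≥ 0, so (0, 0) + t·d stays feasible for every t ≥ 0. Along this ray z = -8p - 6q changes by -8 per unit t, so z → −∞.

Unbounded: there is a feasible ray along which z → −∞.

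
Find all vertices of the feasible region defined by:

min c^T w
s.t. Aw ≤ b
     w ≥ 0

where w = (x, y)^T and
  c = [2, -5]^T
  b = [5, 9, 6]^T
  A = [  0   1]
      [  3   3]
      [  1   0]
Each vertex is the intersection of two constraint boundaries that also satisfies all remaining constraints:
  x = 0 and y = 0 → (0, 0)
  3x + 3y = 9 and y = 0 → (3, 0)
  3x + 3y = 9 and x = 0 → (0, 3)

Vertices: (0, 0), (3, 0), (0, 3)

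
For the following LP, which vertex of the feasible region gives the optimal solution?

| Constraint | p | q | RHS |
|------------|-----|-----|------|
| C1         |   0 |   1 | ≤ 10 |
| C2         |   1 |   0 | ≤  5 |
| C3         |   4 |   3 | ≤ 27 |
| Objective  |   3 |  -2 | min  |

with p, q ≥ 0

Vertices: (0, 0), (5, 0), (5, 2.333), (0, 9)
Evaluating z = 3p - 2q at each vertex:
  (0, 0): z = 0
  (5, 0): z = 15
  (5, 2.333): z = 10.33
  (0, 9): z = -18

The smallest value is z = -18, attained at (0, 9).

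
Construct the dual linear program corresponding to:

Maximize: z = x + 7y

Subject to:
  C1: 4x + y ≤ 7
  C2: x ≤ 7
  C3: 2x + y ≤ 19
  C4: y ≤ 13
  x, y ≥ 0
Minimize: z = 7y1 + 7y2 + 19y3 + 13y4

Subject to:
  C1: -4y1 - y2 - 2y3 ≤ -1
  C2: -y1 - y3 - y4 ≤ -7
  y1, y2, y3, y4 ≥ 0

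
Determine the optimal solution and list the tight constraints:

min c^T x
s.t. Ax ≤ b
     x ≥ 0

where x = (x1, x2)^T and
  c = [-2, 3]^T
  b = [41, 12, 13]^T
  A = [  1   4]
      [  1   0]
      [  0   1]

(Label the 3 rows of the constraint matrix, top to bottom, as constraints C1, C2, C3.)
Optimal: x1 = 12, x2 = 0
Slack at optimum:
  C1: slack = 29
  C2: slack = 0 (binding)
  C3: slack = 13
  x1 ≥ 0: x1 = 12
  x2 ≥ 0: x2 = 0 (binding)
Binding constraints: C2, x2 ≥ 0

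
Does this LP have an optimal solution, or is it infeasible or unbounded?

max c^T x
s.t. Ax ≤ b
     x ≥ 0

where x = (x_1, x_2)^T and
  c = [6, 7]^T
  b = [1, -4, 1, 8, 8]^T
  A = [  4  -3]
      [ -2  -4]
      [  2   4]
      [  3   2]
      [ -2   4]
One constraint requires 2x_1 + 4x_2 ≤ 1, while the constraint -2x_1 - 4x_2 ≤ -4 is equivalent to 2x_1 + 4x_2 ≥ 4. Together they would need 4 ≤ 2x_1 + 4x_2 ≤ 1, which is impossible since 4 > 1. No point satisfies all constraints.

Infeasible — the constraint set is empty.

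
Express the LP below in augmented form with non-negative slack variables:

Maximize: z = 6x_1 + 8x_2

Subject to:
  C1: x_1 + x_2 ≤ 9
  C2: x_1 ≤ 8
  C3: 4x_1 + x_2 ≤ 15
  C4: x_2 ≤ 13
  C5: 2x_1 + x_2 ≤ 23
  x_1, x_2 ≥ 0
max z = 6x_1 + 8x_2

s.t.
  x_1 + x_2 + s1 = 9
  x_1 + s2 = 8
  4x_1 + x_2 + s3 = 15
  x_2 + s4 = 13
  2x_1 + x_2 + s5 = 23
  x_1, x_2, s1, s2, s3, s4, s5 ≥ 0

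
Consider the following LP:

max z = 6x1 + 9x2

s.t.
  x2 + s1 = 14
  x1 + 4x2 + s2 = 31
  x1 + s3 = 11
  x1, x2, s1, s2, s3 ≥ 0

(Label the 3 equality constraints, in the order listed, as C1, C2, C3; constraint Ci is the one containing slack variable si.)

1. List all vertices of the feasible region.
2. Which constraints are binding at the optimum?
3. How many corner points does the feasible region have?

1. (0, 0), (11, 0), (11, 5), (0, 7.75)
2. C2, C3
3. 4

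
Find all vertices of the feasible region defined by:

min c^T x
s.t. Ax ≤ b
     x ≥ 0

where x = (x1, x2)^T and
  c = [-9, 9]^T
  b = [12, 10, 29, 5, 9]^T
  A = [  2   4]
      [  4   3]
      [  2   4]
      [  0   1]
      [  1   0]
Each vertex is the intersection of two constraint boundaries that also satisfies all remaining constraints:
  x1 = 0 and x2 = 0 → (0, 0)
  4x1 + 3x2 = 10 and x2 = 0 → (2.5, 0)
  2x1 + 4x2 = 12 and 4x1 + 3x2 = 10 → (0.4, 2.8)
  2x1 + 4x2 = 12 and x1 = 0 → (0, 3)

Vertices: (0, 0), (2.5, 0), (0.4, 2.8), (0, 3)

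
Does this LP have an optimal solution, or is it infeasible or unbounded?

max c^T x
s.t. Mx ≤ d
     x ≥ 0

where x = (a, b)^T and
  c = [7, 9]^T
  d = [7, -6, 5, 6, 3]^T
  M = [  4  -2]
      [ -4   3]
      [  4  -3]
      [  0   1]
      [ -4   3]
One constraint requires 4a - 3b ≤ 5, while the constraint -4a + 3b ≤ -6 is equivalent to 4a - 3b ≥ 6. Together they would need 6 ≤ 4a - 3b ≤ 5, which is impossible since 6 > 5. No point satisfies all constraints.

The feasible region is empty; the LP is infeasible.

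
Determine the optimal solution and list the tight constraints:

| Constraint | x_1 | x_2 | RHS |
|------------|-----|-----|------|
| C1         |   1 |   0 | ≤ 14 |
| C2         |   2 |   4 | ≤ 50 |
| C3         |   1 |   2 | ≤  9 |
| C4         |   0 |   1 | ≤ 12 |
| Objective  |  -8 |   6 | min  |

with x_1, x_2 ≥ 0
Optimal: x_1 = 9, x_2 = 0
Binding: C3, x_2 ≥ 0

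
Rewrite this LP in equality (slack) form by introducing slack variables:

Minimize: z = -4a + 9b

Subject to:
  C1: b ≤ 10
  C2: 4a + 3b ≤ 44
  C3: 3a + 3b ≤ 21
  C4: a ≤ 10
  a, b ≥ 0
min z = -4a + 9b

s.t.
  b + s1 = 10
  4a + 3b + s2 = 44
  3a + 3b + s3 = 21
  a + s4 = 10
  a, b, s1, s2, s3, s4 ≥ 0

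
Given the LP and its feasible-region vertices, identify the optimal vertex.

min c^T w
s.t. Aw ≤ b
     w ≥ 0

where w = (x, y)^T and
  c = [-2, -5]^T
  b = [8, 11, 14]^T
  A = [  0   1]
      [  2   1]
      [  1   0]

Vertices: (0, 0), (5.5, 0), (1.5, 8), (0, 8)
(1.5, 8) with z = -43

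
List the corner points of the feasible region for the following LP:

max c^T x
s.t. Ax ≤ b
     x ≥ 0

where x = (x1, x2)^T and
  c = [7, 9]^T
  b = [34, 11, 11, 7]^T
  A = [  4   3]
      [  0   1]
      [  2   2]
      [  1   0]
Each vertex is the intersection of two constraint boundaries that also satisfies all remaining constraints:
  x1 = 0 and x2 = 0 → (0, 0)
  2x1 + 2x2 = 11 and x2 = 0 → (5.5, 0)
  2x1 + 2x2 = 11 and x1 = 0 → (0, 5.5)

Vertices: (0, 0), (5.5, 0), (0, 5.5)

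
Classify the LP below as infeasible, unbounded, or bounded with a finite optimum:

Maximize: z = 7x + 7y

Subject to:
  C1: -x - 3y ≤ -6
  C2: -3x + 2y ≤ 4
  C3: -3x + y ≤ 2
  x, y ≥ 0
Feasible point: (0, 2) satisfies every constraint, so the LP is feasible.
Direction d = (1, 0): for each constraint row a, a·d ≤ 0 —
  (-1)(1) + (-3)(0) = -1 ≤ 0
  (-3)(1) + (2)(0) = -3 ≤ 0
  (-3)(1) + (1)(0) = -3 ≤ 0
and d ≥ 0, so (0, 2) + t·d stays feasible for every t ≥ 0. Along this ray z = 7x + 7y changes by 7 per unit t, so z → +∞.

Unbounded — the objective can increase without bound over the feasible region.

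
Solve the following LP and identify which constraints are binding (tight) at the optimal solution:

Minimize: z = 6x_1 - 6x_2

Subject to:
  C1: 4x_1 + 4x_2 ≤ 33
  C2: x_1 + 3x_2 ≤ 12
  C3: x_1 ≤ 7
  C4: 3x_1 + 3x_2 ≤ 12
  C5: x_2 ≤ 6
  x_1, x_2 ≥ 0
Optimal: x_1 = 0, x_2 = 4
Binding: C2, C4, x_1 ≥ 0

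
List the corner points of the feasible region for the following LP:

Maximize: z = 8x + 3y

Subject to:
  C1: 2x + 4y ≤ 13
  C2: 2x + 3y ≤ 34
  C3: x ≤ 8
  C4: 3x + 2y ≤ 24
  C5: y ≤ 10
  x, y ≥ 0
Each vertex is the intersection of two constraint boundaries that also satisfies all remaining constraints:
  x = 0 and y = 0 → (0, 0)
  2x + 4y = 13 and y = 0 → (6.5, 0)
  2x + 4y = 13 and x = 0 → (0, 3.25)

Vertices: (0, 0), (6.5, 0), (0, 3.25)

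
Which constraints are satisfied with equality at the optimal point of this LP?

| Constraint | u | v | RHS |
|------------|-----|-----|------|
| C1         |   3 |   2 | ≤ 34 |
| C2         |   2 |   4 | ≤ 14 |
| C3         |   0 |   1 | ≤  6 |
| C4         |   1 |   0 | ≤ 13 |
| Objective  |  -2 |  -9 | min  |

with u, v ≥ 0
Optimal: u = 0, v = 3.5
Slack at optimum:
  C1: slack = 27
  C2: slack = 0 (binding)
  C3: slack = 2.5
  C4: slack = 13
  u ≥ 0: u = 0 (binding)
  v ≥ 0: v = 3.5
Binding constraints: C2, u ≥ 0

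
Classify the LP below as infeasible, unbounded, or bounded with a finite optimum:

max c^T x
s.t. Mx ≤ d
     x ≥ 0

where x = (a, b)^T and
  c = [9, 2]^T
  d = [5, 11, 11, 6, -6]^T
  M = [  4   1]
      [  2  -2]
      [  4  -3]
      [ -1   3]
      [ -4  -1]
One constraint requires 4a + b ≤ 5, while the constraint -4a - b ≤ -6 is equivalent to 4a + b ≥ 6. Together they would need 6 ≤ 4a + b ≤ 5, which is impossible since 6 > 5. No point satisfies all constraints.

Infeasible: no point satisfies all constraints simultaneously.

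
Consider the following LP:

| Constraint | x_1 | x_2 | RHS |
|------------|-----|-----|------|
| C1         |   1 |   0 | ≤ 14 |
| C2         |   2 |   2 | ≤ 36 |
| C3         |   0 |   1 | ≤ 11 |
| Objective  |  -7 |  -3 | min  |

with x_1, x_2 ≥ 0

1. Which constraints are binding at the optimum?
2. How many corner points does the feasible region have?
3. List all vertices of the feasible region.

1. C1, C2
2. 5
3. (0, 0), (14, 0), (14, 4), (7, 11), (0, 11)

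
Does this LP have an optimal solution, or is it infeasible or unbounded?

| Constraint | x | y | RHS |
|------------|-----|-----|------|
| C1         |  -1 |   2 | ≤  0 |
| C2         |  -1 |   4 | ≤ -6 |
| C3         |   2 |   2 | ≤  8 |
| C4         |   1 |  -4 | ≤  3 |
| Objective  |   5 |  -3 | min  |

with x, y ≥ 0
C4 requires x - 4y ≤ 3, while C2 (-x + 4y ≤ -6) is equivalent to x - 4y ≥ 6. Together they would need 6 ≤ x - 4y ≤ 3, which is impossible since 6 > 3. No point satisfies all constraints.

The feasible region is empty; the LP is infeasible.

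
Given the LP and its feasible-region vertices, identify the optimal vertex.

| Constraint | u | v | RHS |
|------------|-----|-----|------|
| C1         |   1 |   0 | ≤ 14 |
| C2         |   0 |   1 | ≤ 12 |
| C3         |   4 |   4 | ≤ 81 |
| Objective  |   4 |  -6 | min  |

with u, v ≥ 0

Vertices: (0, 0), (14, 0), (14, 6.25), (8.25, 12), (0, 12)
Evaluating z = 4u - 6v at each vertex:
  (0, 0): z = 0
  (14, 0): z = 56
  (14, 6.25): z = 18.5
  (8.25, 12): z = -39
  (0, 12): z = -72

The smallest value is z = -72, attained at (0, 12).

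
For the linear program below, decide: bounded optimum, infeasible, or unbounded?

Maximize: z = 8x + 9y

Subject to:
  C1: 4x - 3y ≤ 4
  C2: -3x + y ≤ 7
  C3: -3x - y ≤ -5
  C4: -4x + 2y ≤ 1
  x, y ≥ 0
Feasible point: (1, 2) satisfies every constraint, so the LP is feasible.
Direction d = (3, 4): for each constraint row a, a·d ≤ 0 —
  (4)(3) + (-3)(4) = 0 ≤ 0
  (-3)(3) + (1)(4) = -5 ≤ 0
  (-3)(3) + (-1)(4) = -13 ≤ 0
  (-4)(3) + (2)(4) = -4 ≤ 0
and d ≥ 0, so (1, 2) + t·d stays feasible for every t ≥ 0. Along this ray z = 8x + 9y changes by 60 per unit t, so z → +∞.

The LP is unbounded; z can be made arbitrarily large.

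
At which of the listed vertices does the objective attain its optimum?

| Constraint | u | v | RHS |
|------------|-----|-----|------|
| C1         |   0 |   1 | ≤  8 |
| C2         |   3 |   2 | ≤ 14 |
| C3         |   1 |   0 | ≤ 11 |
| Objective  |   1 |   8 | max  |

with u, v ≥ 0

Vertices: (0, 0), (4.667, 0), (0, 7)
Evaluating z = u + 8v at each vertex:
  (0, 0): z = 0
  (4.667, 0): z = 4.667
  (0, 7): z = 56

The largest value is z = 56, attained at (0, 7).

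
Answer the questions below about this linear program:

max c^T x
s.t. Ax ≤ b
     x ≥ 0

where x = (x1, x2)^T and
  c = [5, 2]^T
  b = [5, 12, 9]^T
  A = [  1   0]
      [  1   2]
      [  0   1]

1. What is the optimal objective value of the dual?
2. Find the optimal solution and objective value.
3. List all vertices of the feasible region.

1. 32 (by strong duality, equal to the primal optimum)
2. x1 = 5, x2 = 3.5, z = 32
3. (0, 0), (5, 0), (5, 3.5), (0, 6)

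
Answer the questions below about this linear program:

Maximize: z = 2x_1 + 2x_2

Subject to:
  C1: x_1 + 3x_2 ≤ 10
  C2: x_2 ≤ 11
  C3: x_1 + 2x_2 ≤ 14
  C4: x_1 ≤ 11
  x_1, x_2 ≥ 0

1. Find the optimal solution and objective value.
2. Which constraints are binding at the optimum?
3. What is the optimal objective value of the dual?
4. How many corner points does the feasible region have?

1. x_1 = 10, x_2 = 0, z = 20
2. C1, x_2 ≥ 0
3. 20 (by strong duality, equal to the primal optimum)
4. 3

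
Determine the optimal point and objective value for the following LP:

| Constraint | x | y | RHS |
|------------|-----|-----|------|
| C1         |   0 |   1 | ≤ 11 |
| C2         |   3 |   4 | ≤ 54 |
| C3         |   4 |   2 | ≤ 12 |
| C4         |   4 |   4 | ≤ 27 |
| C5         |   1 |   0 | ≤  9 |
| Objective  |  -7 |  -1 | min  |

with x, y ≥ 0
x = 3, y = 0, z = -21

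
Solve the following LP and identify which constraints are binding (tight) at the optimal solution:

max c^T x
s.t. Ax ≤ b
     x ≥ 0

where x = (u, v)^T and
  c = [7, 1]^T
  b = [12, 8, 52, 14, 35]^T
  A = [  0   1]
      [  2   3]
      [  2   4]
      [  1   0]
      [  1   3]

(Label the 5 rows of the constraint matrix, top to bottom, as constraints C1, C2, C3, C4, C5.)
Optimal: u = 4, v = 0
Slack at optimum:
  C1: slack = 12
  C2: slack = 0 (binding)
  C3: slack = 44
  C4: slack = 10
  C5: slack = 31
  u ≥ 0: u = 4
  v ≥ 0: v = 0 (binding)
Binding constraints: C2, v ≥ 0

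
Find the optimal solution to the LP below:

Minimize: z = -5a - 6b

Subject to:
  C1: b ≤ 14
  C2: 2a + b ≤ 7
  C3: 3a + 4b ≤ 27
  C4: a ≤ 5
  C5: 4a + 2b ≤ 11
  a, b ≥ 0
a = 0, b = 5.5, z = -33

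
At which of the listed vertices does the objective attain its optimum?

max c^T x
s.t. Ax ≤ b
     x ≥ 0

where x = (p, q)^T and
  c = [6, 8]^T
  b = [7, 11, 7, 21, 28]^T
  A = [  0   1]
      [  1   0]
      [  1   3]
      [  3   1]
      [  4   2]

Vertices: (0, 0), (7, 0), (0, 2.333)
Evaluating z = 6p + 8q at each vertex:
  (0, 0): z = 0
  (7, 0): z = 42
  (0, 2.333): z = 18.67

The largest value is z = 42, attained at (7, 0).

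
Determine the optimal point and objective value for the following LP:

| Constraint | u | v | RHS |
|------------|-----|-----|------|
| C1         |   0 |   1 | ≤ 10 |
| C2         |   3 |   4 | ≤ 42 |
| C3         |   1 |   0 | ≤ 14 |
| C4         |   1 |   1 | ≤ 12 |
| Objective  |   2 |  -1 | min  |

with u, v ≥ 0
Each vertex is the intersection of two constraint boundaries that also satisfies all remaining constraints:
  u = 0 and v = 0 → (0, 0)
  u + v = 12 and v = 0 → (12, 0)
  3u + 4v = 42 and u + v = 12 → (6, 6)
  v = 10 and 3u + 4v = 42 → (0.6667, 10)
  v = 10 and u = 0 → (0, 10)

Evaluating z = 2u - v at each vertex:
  (0, 0): z = 0
  (12, 0): z = 24
  (6, 6): z = 6
  (0.6667, 10): z = -8.667
  (0, 10): z = -10

The minimum is at (0, 10) with z = -10.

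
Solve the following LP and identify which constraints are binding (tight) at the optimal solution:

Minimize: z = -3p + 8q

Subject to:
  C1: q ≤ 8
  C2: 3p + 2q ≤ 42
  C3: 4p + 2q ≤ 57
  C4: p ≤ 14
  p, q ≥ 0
Optimal: p = 14, q = 0
Slack at optimum:
  C1: slack = 8
  C2: slack = 0 (binding)
  C3: slack = 1
  C4: slack = 0 (binding)
  p ≥ 0: p = 14
  q ≥ 0: q = 0 (binding)
Binding constraints: C2, C4, q ≥ 0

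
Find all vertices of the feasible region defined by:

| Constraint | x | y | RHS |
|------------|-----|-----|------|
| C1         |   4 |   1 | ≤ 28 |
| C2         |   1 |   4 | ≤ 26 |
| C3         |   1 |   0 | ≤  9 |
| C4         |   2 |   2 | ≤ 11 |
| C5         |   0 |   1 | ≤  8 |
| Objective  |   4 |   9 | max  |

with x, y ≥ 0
Each vertex is the intersection of two constraint boundaries that also satisfies all remaining constraints:
  x = 0 and y = 0 → (0, 0)
  2x + 2y = 11 and y = 0 → (5.5, 0)
  2x + 2y = 11 and x = 0 → (0, 5.5)

Vertices: (0, 0), (5.5, 0), (0, 5.5)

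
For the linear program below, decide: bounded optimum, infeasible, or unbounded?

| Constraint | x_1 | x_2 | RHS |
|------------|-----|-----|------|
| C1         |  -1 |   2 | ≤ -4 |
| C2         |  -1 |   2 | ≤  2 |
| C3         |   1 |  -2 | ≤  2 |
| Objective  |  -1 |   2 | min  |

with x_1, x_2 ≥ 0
C3 requires x_1 - 2x_2 ≤ 2, while C1 (-x_1 + 2x_2 ≤ -4) is equivalent to x_1 - 2x_2 ≥ 4. Together they would need 4 ≤ x_1 - 2x_2 ≤ 2, which is impossible since 4 > 2. No point satisfies all constraints.

The feasible region is empty; the LP is infeasible.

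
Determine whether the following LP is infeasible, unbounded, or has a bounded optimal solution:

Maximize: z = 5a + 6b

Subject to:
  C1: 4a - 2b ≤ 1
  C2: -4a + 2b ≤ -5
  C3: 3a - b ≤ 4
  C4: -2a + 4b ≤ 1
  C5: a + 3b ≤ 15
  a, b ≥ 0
C1 requires 4a - 2b ≤ 1, while C2 (-4a + 2b ≤ -5) is equivalent to 4a - 2b ≥ 5. Together they would need 5 ≤ 4a - 2b ≤ 1, which is impossible since 5 > 1. No point satisfies all constraints.

The feasible region is empty; the LP is infeasible.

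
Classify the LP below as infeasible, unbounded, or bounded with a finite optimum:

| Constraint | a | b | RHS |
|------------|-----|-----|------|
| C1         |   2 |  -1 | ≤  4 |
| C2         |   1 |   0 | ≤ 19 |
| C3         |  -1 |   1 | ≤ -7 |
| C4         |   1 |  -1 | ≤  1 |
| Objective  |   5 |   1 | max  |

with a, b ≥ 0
C4 requires a - b ≤ 1, while C3 (-a + b ≤ -7) is equivalent to a - b ≥ 7. Together they would need 7 ≤ a - b ≤ 1, which is impossible since 7 > 1. No point satisfies all constraints.

Infeasible: no point satisfies all constraints simultaneously.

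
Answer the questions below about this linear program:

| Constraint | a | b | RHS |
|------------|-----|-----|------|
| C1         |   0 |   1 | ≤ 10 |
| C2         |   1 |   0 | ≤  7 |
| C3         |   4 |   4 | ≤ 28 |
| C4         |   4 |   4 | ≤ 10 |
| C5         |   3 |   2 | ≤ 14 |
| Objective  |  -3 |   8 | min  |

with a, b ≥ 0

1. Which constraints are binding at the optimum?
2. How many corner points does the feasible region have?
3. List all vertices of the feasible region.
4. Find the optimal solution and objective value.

1. C4, b ≥ 0
2. 3
3. (0, 0), (2.5, 0), (0, 2.5)
4. a = 2.5, b = 0, z = -7.5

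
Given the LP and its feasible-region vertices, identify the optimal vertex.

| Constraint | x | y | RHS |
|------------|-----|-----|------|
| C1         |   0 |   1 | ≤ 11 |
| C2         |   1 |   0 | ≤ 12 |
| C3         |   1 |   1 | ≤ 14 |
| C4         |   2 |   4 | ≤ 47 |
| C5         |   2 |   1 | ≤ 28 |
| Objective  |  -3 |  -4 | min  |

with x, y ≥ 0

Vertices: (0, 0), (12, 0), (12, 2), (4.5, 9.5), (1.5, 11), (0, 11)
Evaluating z = -3x - 4y at each vertex:
  (0, 0): z = 0
  (12, 0): z = -36
  (12, 2): z = -44
  (4.5, 9.5): z = -51.5
  (1.5, 11): z = -48.5
  (0, 11): z = -44

The smallest value is z = -51.5, attained at (4.5, 9.5).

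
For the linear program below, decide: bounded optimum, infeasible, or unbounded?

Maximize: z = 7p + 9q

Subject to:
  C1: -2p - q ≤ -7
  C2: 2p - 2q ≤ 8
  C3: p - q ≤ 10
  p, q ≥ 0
Feasible point: (3, 1) satisfies every constraint, so the LP is feasible.
Direction d = (0, 1): for each constraint row a, a·d ≤ 0 —
  (-2)(0) + (-1)(1) = -1 ≤ 0
  (2)(0) + (-2)(1) = -2 ≤ 0
  (1)(0) + (-1)(1) = -1 ≤ 0
and d ≥ 0, so (3, 1) + t·d stays feasible for every t ≥ 0. Along this ray z = 7p + 9q changes by 9 per unit t, so z → +∞.

The LP is unbounded; z can be made arbitrarily large.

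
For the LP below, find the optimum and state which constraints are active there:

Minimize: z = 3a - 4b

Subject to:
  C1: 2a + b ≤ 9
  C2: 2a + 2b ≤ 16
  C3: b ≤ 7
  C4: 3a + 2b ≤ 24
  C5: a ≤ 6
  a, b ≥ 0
Optimal: a = 0, b = 7
Binding: C3, a ≥ 0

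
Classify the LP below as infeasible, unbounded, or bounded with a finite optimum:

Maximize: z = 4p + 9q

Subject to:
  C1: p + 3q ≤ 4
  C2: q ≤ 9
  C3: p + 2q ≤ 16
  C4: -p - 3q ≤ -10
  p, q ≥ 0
C1 requires p + 3q ≤ 4, while C4 (-p - 3q ≤ -10) is equivalent to p + 3q ≥ 10. Together they would need 10 ≤ p + 3q ≤ 4, which is impossible since 10 > 4. No point satisfies all constraints.

Infeasible — the constraint set is empty.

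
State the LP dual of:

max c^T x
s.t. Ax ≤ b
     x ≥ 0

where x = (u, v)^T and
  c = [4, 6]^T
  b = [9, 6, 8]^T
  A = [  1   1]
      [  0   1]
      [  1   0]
Minimize: z = 9y1 + 6y2 + 8y3

Subject to:
  C1: -y1 - y3 ≤ -4
  C2: -y1 - y2 ≤ -6
  y1, y2, y3 ≥ 0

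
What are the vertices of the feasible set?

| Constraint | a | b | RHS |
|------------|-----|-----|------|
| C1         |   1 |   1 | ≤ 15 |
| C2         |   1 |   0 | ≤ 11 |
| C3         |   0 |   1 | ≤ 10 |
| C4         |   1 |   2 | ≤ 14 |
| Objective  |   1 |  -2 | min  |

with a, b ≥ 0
Each vertex is the intersection of two constraint boundaries that also satisfies all remaining constraints:
  a = 0 and b = 0 → (0, 0)
  a = 11 and b = 0 → (11, 0)
  a = 11 and a + 2b = 14 → (11, 1.5)
  a + 2b = 14 and a = 0 → (0, 7)

Vertices: (0, 0), (11, 0), (11, 1.5), (0, 7)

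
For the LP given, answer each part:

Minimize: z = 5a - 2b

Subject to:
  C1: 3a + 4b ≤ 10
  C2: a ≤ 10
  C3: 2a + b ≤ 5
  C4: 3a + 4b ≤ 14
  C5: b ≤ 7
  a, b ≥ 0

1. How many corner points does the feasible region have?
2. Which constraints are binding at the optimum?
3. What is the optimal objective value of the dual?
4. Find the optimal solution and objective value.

1. 4
2. C1, a ≥ 0
3. -5 (by strong duality, equal to the primal optimum)
4. a = 0, b = 2.5, z = -5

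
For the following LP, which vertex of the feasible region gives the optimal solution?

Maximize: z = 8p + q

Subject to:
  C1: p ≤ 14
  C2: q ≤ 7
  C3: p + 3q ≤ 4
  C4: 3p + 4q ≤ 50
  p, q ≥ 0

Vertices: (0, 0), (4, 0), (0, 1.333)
Evaluating z = 8p + q at each vertex:
  (0, 0): z = 0
  (4, 0): z = 32
  (0, 1.333): z = 1.333

The largest value is z = 32, attained at (4, 0).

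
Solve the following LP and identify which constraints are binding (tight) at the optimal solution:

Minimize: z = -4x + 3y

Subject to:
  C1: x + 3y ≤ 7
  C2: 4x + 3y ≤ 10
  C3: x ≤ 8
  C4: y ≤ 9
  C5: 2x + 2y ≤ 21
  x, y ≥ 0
Optimal: x = 2.5, y = 0
Slack at optimum:
  C1: slack = 4.5
  C2: slack = 0 (binding)
  C3: slack = 5.5
  C4: slack = 9
  C5: slack = 16
  x ≥ 0: x = 2.5
  y ≥ 0: y = 0 (binding)
Binding constraints: C2, y ≥ 0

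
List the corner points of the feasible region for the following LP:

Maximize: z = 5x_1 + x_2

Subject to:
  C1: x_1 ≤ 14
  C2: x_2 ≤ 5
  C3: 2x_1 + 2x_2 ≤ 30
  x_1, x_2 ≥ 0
Each vertex is the intersection of two constraint boundaries that also satisfies all remaining constraints:
  x_1 = 0 and x_2 = 0 → (0, 0)
  x_1 = 14 and x_2 = 0 → (14, 0)
  x_1 = 14 and 2x_1 + 2x_2 = 30 → (14, 1)
  x_2 = 5 and 2x_1 + 2x_2 = 30 → (10, 5)
  x_2 = 5 and x_1 = 0 → (0, 5)

Vertices: (0, 0), (14, 0), (14, 1), (10, 5), (0, 5)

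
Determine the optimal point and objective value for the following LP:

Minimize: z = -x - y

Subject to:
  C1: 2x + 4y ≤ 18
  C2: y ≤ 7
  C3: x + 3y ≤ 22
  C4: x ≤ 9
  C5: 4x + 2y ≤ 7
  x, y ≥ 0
Each vertex is the intersection of two constraint boundaries that also satisfies all remaining constraints:
  x = 0 and y = 0 → (0, 0)
  4x + 2y = 7 and y = 0 → (1.75, 0)
  4x + 2y = 7 and x = 0 → (0, 3.5)

Evaluating z = -x - y at each vertex:
  (0, 0): z = 0
  (1.75, 0): z = -1.75
  (0, 3.5): z = -3.5

The minimum is at (0, 3.5) with z = -3.5.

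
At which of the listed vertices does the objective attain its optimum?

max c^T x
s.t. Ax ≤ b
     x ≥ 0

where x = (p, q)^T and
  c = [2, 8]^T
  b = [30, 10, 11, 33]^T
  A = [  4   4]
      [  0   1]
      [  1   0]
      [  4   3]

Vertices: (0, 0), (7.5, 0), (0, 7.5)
(0, 7.5) with z = 60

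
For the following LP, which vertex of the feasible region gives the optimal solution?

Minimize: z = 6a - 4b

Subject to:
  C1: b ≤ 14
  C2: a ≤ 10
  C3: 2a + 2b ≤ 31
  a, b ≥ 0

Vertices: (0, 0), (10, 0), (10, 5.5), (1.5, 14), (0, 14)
(0, 14) with z = -56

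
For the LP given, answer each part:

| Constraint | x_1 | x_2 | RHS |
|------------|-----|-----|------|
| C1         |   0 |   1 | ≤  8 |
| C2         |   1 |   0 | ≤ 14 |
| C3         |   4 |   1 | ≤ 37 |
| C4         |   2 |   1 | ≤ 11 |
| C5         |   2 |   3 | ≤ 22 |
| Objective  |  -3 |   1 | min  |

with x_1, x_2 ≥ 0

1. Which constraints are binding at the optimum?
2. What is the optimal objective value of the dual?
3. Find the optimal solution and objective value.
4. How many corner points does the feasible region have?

1. C4, x_2 ≥ 0
2. -16.5 (by strong duality, equal to the primal optimum)
3. x_1 = 5.5, x_2 = 0, z = -16.5
4. 4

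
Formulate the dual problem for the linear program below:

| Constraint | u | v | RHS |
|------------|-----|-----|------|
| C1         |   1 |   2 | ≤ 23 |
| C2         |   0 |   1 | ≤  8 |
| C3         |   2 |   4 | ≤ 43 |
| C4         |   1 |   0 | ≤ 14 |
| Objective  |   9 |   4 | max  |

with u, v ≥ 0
Minimize: z = 23y1 + 8y2 + 43y3 + 14y4

Subject to:
  C1: -y1 - 2y3 - y4 ≤ -9
  C2: -2y1 - y2 - 4y3 ≤ -4
  y1, y2, y3, y4 ≥ 0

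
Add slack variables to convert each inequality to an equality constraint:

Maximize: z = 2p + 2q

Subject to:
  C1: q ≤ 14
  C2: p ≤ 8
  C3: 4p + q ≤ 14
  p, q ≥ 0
max z = 2p + 2q

s.t.
  q + s1 = 14
  p + s2 = 8
  4p + q + s3 = 14
  p, q, s1, s2, s3 ≥ 0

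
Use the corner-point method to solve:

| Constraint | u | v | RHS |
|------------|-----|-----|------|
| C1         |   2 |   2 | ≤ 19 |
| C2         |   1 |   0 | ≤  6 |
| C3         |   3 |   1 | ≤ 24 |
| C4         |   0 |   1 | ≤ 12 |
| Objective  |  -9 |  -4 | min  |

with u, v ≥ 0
u = 6, v = 3.5, z = -68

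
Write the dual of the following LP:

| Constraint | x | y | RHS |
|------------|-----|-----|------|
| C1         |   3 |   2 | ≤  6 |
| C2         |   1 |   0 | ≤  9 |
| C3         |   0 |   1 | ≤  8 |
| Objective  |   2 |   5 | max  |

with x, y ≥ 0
Minimize: z = 6y1 + 9y2 + 8y3

Subject to:
  C1: -3y1 - y2 ≤ -2
  C2: -2y1 - y3 ≤ -5
  y1, y2, y3 ≥ 0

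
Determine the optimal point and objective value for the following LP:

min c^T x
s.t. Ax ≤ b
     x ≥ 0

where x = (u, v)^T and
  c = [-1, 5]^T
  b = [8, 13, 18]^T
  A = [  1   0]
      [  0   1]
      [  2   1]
Each vertex is the intersection of two constraint boundaries that also satisfies all remaining constraints:
  u = 0 and v = 0 → (0, 0)
  u = 8 and v = 0 → (8, 0)
  u = 8 and 2u + v = 18 → (8, 2)
  v = 13 and 2u + v = 18 → (2.5, 13)
  v = 13 and u = 0 → (0, 13)

Evaluating z = -u + 5v at each vertex:
  (0, 0): z = 0
  (8, 0): z = -8
  (8, 2): z = 2
  (2.5, 13): z = 62.5
  (0, 13): z = 65

The minimum is at (8, 0) with z = -8.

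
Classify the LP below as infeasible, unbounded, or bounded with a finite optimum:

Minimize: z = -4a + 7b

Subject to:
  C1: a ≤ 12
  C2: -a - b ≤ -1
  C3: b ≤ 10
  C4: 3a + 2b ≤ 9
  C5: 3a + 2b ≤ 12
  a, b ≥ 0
The point (3, 0) satisfies every constraint, so the LP is feasible; the constraints give a ≤ 12 and b ≤ 10, which with a, b ≥ 0 keep the feasible region inside a bounded box. A feasible, bounded LP attains a finite optimum at a vertex.

Evaluating z = -4a + 7b at each vertex:
  (0, 1): z = 7
  (1, 0): z = -4
  (3, 0): z = -12
  (0, 4.5): z = 31.5

Bounded optimum: z* = -12 at (3, 0).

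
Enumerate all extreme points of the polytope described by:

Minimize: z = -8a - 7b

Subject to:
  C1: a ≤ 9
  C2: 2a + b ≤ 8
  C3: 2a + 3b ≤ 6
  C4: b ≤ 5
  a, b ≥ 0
Each vertex is the intersection of two constraint boundaries that also satisfies all remaining constraints:
  a = 0 and b = 0 → (0, 0)
  2a + 3b = 6 and b = 0 → (3, 0)
  2a + 3b = 6 and a = 0 → (0, 2)

Vertices: (0, 0), (3, 0), (0, 2)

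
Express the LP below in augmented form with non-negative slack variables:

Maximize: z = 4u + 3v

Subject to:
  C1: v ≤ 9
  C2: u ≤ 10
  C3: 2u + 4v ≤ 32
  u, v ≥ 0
max z = 4u + 3v

s.t.
  v + s1 = 9
  u + s2 = 10
  2u + 4v + s3 = 32
  u, v, s1, s2, s3 ≥ 0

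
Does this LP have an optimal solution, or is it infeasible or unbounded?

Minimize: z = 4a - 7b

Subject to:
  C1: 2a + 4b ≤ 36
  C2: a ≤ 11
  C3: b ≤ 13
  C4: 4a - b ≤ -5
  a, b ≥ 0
The point (0, 9) satisfies every constraint, so the LP is feasible; the constraints give a ≤ 11 and b ≤ 13, which with a, b ≥ 0 keep the feasible region inside a bounded box. A feasible, bounded LP attains a finite optimum at a vertex.

Feasible with finite optimum z* = -63 at (0, 9).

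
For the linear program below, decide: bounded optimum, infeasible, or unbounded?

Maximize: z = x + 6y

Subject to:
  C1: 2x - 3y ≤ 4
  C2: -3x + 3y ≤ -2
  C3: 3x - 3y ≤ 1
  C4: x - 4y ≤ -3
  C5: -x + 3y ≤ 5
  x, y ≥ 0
C3 requires 3x - 3y ≤ 1, while C2 (-3x + 3y ≤ -2) is equivalent to 3x - 3y ≥ 2. Together they would need 2 ≤ 3x - 3y ≤ 1, which is impossible since 2 > 1. No point satisfies all constraints.

Infeasible — the constraint set is empty.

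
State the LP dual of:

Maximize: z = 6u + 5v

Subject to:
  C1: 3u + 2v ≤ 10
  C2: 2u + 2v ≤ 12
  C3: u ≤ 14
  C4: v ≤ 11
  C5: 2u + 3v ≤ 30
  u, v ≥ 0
Minimize: z = 10y1 + 12y2 + 14y3 + 11y4 + 30y5

Subject to:
  C1: -3y1 - 2y2 - y3 - 2y5 ≤ -6
  C2: -2y1 - 2y2 - y4 - 3y5 ≤ -5
  y1, y2, y3, y4, y5 ≥ 0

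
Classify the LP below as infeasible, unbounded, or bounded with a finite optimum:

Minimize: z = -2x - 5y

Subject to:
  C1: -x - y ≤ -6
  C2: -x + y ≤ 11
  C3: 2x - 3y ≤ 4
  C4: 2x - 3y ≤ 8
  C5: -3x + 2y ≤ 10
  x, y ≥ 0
Feasible point: (1, 5) satisfies every constraint, so the LP is feasible.
Direction d = (1, 1): for each constraint row a, a·d ≤ 0 —
  (-1)(1) + (-1)(1) = -2 ≤ 0
  (-1)(1) + (1)(1) = 0 ≤ 0
  (2)(1) + (-3)(1) = -1 ≤ 0
  (2)(1) + (-3)(1) = -1 ≤ 0
  (-3)(1) + (2)(1) = -1 ≤ 0
and d ≥ 0, so (1, 5) + t·d stays feasible for every t ≥ 0. Along this ray z = -2x - 5y changes by -7 per unit t, so z → −∞.

The LP is unbounded; z can be made arbitrarily small.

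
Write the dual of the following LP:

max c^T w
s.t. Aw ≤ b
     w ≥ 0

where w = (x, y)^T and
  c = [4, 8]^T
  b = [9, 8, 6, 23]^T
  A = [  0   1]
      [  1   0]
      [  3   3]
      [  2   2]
Minimize: z = 9y1 + 8y2 + 6y3 + 23y4

Subject to:
  C1: -y2 - 3y3 - 2y4 ≤ -4
  C2: -y1 - 3y3 - 2y4 ≤ -8
  y1, y2, y3, y4 ≥ 0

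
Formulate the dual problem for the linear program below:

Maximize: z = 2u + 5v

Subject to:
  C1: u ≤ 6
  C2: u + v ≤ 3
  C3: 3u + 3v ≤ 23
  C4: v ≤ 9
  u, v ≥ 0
Minimize: z = 6y1 + 3y2 + 23y3 + 9y4

Subject to:
  C1: -y1 - y2 - 3y3 ≤ -2
  C2: -y2 - 3y3 - y4 ≤ -5
  y1, y2, y3, y4 ≥ 0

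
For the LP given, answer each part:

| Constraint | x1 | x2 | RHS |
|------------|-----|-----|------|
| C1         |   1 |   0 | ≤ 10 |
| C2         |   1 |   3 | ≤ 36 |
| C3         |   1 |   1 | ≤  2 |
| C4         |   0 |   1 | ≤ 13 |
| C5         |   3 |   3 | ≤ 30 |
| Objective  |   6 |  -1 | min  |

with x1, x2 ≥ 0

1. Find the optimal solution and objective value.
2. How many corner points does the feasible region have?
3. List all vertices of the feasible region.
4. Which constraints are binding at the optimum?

1. x1 = 0, x2 = 2, z = -2
2. 3
3. (0, 0), (2, 0), (0, 2)
4. C3, x1 ≥ 0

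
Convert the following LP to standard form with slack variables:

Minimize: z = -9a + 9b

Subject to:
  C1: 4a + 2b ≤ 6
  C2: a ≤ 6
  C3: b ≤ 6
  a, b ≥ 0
min z = -9a + 9b

s.t.
  4a + 2b + s1 = 6
  a + s2 = 6
  b + s3 = 6
  a, b, s1, s2, s3 ≥ 0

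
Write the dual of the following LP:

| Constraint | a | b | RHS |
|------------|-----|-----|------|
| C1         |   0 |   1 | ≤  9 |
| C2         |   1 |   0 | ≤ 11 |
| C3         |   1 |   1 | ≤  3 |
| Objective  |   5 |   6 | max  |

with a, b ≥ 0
Minimize: z = 9y1 + 11y2 + 3y3

Subject to:
  C1: -y2 - y3 ≤ -5
  C2: -y1 - y3 ≤ -6
  y1, y2, y3 ≥ 0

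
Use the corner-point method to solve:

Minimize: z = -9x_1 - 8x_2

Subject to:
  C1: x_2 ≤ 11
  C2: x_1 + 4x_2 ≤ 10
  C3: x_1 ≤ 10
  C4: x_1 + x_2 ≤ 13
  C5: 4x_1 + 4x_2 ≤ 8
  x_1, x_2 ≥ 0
x_1 = 2, x_2 = 0, z = -18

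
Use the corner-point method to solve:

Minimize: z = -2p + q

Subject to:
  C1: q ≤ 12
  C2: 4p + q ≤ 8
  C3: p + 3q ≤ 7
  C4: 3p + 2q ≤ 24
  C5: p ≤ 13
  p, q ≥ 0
Each vertex is the intersection of two constraint boundaries that also satisfies all remaining constraints:
  p = 0 and q = 0 → (0, 0)
  4p + q = 8 and q = 0 → (2, 0)
  4p + q = 8 and p + 3q = 7 → (1.545, 1.818)
  p + 3q = 7 and p = 0 → (0, 2.333)

Evaluating z = -2p + q at each vertex:
  (0, 0): z = 0
  (2, 0): z = -4
  (1.545, 1.818): z = -1.273
  (0, 2.333): z = 2.333

The minimum is at (2, 0) with z = -4.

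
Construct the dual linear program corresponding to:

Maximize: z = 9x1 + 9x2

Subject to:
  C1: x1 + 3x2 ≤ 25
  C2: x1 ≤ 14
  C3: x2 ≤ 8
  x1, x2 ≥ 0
Minimize: z = 25y1 + 14y2 + 8y3

Subject to:
  C1: -y1 - y2 ≤ -9
  C2: -3y1 - y3 ≤ -9
  y1, y2, y3 ≥ 0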